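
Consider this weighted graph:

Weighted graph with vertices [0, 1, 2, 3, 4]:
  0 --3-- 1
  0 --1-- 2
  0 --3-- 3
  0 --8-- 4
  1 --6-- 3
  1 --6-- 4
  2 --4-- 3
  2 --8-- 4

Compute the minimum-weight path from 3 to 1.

Using Dijkstra's algorithm from vertex 3:
Shortest path: 3 -> 1
Total weight: 6 = 6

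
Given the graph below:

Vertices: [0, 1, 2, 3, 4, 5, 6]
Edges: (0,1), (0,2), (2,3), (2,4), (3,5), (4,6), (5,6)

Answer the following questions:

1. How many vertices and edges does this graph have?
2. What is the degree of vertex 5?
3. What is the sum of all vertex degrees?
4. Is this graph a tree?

Count: 7 vertices, 7 edges.
Vertex 5 has neighbors [3, 6], degree = 2.
Handshaking lemma: 2 * 7 = 14.
A tree on 7 vertices has 6 edges. This graph has 7 edges (1 extra). Not a tree.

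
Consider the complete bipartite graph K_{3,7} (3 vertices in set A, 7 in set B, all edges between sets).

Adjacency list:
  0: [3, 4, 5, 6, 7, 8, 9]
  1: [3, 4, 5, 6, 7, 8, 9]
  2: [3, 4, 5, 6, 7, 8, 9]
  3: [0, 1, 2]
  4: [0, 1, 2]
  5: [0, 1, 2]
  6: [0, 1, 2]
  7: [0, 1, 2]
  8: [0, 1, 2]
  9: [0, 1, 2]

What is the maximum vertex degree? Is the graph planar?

Set-A vertices have degree 7; set-B vertices have degree 3. Maximum degree = max(3,7) = 7.
K_{3,7} contains K_{3,3} as a subgraph (since both sides have >= 3 vertices); by Kuratowski's theorem it is not planar.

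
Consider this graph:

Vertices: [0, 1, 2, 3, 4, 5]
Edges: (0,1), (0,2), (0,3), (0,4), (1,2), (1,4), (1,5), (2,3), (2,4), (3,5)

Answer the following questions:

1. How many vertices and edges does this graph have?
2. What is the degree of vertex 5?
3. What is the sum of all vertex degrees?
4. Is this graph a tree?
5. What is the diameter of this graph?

Count: 6 vertices, 10 edges.
Vertex 5 has neighbors [1, 3], degree = 2.
Handshaking lemma: 2 * 10 = 20.
A tree on 6 vertices has 5 edges. This graph has 10 edges (5 extra). Not a tree.
Diameter (longest shortest path) = 2.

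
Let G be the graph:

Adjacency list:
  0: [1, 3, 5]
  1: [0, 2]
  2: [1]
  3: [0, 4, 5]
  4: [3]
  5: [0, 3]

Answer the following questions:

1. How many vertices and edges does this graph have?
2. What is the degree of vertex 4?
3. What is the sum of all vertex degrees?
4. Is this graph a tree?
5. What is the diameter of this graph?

Count: 6 vertices, 6 edges.
Vertex 4 has neighbors [3], degree = 1.
Handshaking lemma: 2 * 6 = 12.
A tree on 6 vertices has 5 edges. This graph has 6 edges (1 extra). Not a tree.
Diameter (longest shortest path) = 4.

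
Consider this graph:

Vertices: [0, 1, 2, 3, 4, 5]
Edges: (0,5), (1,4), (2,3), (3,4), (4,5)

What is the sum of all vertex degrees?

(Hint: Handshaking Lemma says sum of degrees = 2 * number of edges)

Count edges: 5 edges.
By Handshaking Lemma: sum of degrees = 2 * 5 = 10.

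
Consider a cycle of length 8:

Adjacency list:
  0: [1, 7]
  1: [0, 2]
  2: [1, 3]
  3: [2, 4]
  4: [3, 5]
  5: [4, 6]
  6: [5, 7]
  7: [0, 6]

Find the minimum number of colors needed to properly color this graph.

This is an even cycle (C_8). Even cycles are bipartite.
Chromatic number = 2.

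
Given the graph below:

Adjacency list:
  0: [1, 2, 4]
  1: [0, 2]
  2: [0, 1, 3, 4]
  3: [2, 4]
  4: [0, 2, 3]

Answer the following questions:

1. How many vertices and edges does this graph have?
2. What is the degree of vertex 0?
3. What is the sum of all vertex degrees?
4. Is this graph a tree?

Count: 5 vertices, 7 edges.
Vertex 0 has neighbors [1, 2, 4], degree = 3.
Handshaking lemma: 2 * 7 = 14.
A tree on 5 vertices has 4 edges. This graph has 7 edges (3 extra). Not a tree.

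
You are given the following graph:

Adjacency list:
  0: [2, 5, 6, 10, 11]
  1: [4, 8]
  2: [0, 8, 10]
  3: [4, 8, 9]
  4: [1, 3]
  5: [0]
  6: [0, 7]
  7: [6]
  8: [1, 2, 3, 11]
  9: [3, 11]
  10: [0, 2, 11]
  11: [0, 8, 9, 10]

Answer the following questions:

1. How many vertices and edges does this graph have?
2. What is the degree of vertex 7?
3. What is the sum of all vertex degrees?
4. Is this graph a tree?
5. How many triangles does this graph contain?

Count: 12 vertices, 16 edges.
Vertex 7 has neighbors [6], degree = 1.
Handshaking lemma: 2 * 16 = 32.
A tree on 12 vertices has 11 edges. This graph has 16 edges (5 extra). Not a tree.
Number of triangles = 2.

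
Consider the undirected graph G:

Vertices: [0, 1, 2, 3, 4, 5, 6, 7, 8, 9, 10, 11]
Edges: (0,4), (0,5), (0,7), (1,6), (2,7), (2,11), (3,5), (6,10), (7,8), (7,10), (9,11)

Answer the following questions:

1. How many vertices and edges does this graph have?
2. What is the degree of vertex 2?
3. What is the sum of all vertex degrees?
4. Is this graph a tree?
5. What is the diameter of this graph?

Count: 12 vertices, 11 edges.
Vertex 2 has neighbors [7, 11], degree = 2.
Handshaking lemma: 2 * 11 = 22.
A graph is a tree iff it is connected and has exactly n-1 edges. This graph is connected (all 12 vertices in one component) and has 12-1 = 11 edges. It is a tree.
Diameter (longest shortest path) = 6.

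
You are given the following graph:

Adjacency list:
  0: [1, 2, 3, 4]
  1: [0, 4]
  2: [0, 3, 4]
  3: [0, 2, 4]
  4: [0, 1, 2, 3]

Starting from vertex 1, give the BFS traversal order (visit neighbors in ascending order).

BFS from vertex 1 (neighbors processed in ascending order):
Visit order: 1, 0, 4, 2, 3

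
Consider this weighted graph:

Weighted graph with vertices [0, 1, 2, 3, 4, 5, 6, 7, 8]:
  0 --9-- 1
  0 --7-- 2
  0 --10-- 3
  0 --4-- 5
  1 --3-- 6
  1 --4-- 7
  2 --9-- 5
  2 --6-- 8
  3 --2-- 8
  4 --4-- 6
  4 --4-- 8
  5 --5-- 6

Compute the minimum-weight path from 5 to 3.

Using Dijkstra's algorithm from vertex 5:
Shortest path: 5 -> 0 -> 3
Total weight: 4 + 10 = 14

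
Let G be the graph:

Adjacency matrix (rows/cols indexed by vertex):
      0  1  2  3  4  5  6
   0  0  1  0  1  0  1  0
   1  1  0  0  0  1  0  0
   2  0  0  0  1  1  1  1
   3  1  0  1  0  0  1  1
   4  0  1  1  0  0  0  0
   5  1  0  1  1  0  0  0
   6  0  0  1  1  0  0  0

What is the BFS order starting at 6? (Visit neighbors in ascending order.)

BFS from vertex 6 (neighbors processed in ascending order):
Visit order: 6, 2, 3, 4, 5, 0, 1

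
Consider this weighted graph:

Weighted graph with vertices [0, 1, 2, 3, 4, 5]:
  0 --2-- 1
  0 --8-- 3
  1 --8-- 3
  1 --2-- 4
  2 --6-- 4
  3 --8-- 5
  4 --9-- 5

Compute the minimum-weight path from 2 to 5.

Using Dijkstra's algorithm from vertex 2:
Shortest path: 2 -> 4 -> 5
Total weight: 6 + 9 = 15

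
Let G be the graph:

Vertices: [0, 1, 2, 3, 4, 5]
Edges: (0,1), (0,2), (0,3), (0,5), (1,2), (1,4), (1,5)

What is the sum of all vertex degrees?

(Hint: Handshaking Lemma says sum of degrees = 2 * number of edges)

Count edges: 7 edges.
By Handshaking Lemma: sum of degrees = 2 * 7 = 14.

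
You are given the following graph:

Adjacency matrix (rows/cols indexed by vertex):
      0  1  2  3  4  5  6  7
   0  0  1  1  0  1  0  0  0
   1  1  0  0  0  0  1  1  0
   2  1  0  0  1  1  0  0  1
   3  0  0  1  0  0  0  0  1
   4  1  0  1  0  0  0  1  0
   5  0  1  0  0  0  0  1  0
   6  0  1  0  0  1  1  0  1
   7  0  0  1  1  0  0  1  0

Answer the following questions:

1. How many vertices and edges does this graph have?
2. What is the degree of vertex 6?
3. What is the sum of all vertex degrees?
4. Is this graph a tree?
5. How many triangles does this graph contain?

Count: 8 vertices, 12 edges.
Vertex 6 has neighbors [1, 4, 5, 7], degree = 4.
Handshaking lemma: 2 * 12 = 24.
A tree on 8 vertices has 7 edges. This graph has 12 edges (5 extra). Not a tree.
Number of triangles = 3.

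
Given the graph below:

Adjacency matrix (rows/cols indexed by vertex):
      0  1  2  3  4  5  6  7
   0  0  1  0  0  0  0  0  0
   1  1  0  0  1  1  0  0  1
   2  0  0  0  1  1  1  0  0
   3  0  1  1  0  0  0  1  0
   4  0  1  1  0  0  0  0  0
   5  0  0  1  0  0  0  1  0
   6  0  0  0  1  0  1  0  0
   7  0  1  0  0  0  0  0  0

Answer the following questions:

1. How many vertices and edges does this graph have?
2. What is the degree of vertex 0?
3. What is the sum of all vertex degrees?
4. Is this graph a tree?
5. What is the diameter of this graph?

Count: 8 vertices, 9 edges.
Vertex 0 has neighbors [1], degree = 1.
Handshaking lemma: 2 * 9 = 18.
A tree on 8 vertices has 7 edges. This graph has 9 edges (2 extra). Not a tree.
Diameter (longest shortest path) = 4.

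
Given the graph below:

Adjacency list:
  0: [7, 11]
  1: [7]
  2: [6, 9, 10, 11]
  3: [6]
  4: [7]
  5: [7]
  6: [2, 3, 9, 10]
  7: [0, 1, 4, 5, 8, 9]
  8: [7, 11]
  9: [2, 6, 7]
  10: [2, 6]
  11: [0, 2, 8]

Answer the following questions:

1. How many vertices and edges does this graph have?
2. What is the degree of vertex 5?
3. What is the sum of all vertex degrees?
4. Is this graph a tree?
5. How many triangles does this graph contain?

Count: 12 vertices, 15 edges.
Vertex 5 has neighbors [7], degree = 1.
Handshaking lemma: 2 * 15 = 30.
A tree on 12 vertices has 11 edges. This graph has 15 edges (4 extra). Not a tree.
Number of triangles = 2.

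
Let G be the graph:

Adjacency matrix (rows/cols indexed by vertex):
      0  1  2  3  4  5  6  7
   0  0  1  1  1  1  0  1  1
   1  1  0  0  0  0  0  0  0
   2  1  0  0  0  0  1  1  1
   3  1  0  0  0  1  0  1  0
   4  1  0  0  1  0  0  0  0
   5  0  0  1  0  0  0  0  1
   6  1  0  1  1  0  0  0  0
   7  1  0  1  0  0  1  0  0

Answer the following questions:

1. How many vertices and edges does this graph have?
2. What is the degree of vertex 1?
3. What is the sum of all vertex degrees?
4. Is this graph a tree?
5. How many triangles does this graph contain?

Count: 8 vertices, 12 edges.
Vertex 1 has neighbors [0], degree = 1.
Handshaking lemma: 2 * 12 = 24.
A tree on 8 vertices has 7 edges. This graph has 12 edges (5 extra). Not a tree.
Number of triangles = 5.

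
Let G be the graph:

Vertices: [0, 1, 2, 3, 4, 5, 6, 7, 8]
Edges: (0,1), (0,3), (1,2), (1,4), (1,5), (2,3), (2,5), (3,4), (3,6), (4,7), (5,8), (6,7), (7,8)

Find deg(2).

Vertex 2 has neighbors [1, 3, 5], so deg(2) = 3.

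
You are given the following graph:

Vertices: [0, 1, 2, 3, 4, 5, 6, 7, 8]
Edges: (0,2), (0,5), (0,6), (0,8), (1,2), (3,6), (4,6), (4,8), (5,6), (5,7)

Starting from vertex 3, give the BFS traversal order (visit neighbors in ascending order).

BFS from vertex 3 (neighbors processed in ascending order):
Visit order: 3, 6, 0, 4, 5, 2, 8, 7, 1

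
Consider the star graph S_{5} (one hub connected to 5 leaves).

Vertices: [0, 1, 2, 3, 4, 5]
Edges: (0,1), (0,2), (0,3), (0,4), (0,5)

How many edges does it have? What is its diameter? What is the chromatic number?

Star graph S_{5}: the hub connects to all 5 leaves.
Edges = 5.
Diameter = 2 (any leaf to hub is 1, leaf to leaf through hub is 2).
Star graphs are bipartite (hub vs leaves), so chromatic number = 2.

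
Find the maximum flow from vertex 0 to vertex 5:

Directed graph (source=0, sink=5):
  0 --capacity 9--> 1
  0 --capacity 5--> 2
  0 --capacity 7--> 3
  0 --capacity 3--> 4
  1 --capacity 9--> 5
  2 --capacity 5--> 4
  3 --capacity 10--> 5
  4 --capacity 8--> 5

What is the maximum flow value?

Computing max flow:
  Flow on (0->1): 9/9
  Flow on (0->2): 5/5
  Flow on (0->3): 7/7
  Flow on (0->4): 3/3
  Flow on (1->5): 9/9
  Flow on (2->4): 5/5
  Flow on (3->5): 7/10
  Flow on (4->5): 8/8
Maximum flow = 24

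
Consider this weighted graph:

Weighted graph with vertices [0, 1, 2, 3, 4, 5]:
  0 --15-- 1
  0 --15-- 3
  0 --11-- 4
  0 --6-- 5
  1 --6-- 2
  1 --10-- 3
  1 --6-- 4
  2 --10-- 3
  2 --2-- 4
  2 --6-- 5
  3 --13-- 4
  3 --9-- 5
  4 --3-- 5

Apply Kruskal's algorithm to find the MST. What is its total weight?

Applying Kruskal's algorithm (sort edges by weight, add if no cycle):
  Add (2,4) w=2
  Add (4,5) w=3
  Add (0,5) w=6
  Add (1,2) w=6
  Skip (1,4) w=6 (creates cycle)
  Skip (2,5) w=6 (creates cycle)
  Add (3,5) w=9
  Skip (1,3) w=10 (creates cycle)
  Skip (2,3) w=10 (creates cycle)
  Skip (0,4) w=11 (creates cycle)
  Skip (3,4) w=13 (creates cycle)
  Skip (0,1) w=15 (creates cycle)
  Skip (0,3) w=15 (creates cycle)
MST weight = 26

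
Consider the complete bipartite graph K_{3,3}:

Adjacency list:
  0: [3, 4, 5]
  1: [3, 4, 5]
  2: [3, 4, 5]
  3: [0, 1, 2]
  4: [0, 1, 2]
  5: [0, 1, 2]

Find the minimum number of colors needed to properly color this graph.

K_{3,3} is bipartite: vertices split into two independent sets of size 3 and 3.
Color one set 0, the other 1. No adjacent vertices share a color.
Chromatic number = 2.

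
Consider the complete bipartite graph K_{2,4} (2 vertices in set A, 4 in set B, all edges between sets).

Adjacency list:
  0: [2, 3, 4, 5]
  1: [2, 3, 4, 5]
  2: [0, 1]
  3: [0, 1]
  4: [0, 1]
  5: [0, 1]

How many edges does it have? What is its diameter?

K_{2,4} has 2 * 4 = 8 edges.
Any vertex reaches any opposite-side vertex in 1 step; same-side vertices reach in 2 steps via any opposite-side vertex.
Diameter = 2.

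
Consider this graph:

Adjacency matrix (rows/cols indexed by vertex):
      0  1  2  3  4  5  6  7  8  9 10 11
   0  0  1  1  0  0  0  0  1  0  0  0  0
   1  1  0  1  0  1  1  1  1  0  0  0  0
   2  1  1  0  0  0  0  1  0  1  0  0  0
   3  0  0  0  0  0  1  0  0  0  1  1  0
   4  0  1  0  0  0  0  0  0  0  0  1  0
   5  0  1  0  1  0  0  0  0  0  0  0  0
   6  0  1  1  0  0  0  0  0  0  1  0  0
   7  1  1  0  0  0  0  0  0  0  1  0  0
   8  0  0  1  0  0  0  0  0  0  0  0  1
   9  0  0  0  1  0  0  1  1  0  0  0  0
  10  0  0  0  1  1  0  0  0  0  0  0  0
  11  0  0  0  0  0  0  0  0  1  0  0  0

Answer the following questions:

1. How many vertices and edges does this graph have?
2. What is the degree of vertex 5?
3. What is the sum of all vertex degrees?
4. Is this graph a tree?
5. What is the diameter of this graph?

Count: 12 vertices, 17 edges.
Vertex 5 has neighbors [1, 3], degree = 2.
Handshaking lemma: 2 * 17 = 34.
A tree on 12 vertices has 11 edges. This graph has 17 edges (6 extra). Not a tree.
Diameter (longest shortest path) = 5.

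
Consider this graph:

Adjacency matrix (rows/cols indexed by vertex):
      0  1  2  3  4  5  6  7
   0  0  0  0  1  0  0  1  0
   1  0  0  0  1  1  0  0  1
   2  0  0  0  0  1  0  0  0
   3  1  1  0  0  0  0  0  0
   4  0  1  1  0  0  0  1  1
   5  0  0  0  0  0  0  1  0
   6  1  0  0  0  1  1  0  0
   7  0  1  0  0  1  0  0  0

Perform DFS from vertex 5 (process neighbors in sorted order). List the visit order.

DFS from vertex 5 (neighbors processed in ascending order):
Visit order: 5, 6, 0, 3, 1, 4, 2, 7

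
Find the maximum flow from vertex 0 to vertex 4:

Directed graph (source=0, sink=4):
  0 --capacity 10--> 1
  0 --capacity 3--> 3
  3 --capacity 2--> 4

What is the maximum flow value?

Computing max flow:
  Flow on (0->3): 2/3
  Flow on (3->4): 2/2
Maximum flow = 2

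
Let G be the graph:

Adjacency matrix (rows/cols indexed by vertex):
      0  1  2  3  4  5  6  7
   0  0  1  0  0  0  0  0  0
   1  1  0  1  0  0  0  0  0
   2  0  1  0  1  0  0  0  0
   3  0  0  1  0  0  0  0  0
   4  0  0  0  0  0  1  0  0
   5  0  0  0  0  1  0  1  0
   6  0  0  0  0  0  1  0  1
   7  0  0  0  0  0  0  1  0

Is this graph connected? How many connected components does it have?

Checking connectivity: the graph has 2 connected component(s).
Components: [[0, 1, 2, 3], [4, 5, 6, 7]]. The graph is NOT connected.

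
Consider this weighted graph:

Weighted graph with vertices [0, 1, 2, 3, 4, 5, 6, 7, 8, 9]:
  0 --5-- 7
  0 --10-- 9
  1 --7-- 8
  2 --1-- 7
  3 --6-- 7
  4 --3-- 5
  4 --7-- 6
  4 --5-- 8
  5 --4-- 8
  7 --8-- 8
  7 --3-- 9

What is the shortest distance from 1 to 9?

Using Dijkstra's algorithm from vertex 1:
Shortest path: 1 -> 8 -> 7 -> 9
Total weight: 7 + 8 + 3 = 18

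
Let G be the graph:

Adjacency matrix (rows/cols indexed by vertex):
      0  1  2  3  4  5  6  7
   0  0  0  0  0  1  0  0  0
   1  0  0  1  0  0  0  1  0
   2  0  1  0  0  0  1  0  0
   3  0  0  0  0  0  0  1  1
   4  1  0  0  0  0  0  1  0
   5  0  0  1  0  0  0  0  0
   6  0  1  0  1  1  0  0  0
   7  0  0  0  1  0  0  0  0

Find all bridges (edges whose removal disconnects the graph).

A bridge is an edge whose removal increases the number of connected components.
Bridges found: (0,4), (1,2), (1,6), (2,5), (3,6), (3,7), (4,6)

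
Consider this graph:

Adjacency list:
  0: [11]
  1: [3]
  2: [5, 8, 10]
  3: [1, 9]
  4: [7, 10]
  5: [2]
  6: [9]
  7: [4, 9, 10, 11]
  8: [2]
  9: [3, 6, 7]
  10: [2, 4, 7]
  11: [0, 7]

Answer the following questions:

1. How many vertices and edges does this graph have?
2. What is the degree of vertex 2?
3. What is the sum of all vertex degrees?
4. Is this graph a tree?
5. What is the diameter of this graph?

Count: 12 vertices, 12 edges.
Vertex 2 has neighbors [5, 8, 10], degree = 3.
Handshaking lemma: 2 * 12 = 24.
A tree on 12 vertices has 11 edges. This graph has 12 edges (1 extra). Not a tree.
Diameter (longest shortest path) = 6.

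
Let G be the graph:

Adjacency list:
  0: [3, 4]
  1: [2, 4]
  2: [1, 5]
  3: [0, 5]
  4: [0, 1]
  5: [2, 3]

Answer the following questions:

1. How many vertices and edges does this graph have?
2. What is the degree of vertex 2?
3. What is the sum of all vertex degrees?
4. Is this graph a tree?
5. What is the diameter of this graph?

Count: 6 vertices, 6 edges.
Vertex 2 has neighbors [1, 5], degree = 2.
Handshaking lemma: 2 * 6 = 12.
A tree on 6 vertices has 5 edges. This graph has 6 edges (1 extra). Not a tree.
Diameter (longest shortest path) = 3.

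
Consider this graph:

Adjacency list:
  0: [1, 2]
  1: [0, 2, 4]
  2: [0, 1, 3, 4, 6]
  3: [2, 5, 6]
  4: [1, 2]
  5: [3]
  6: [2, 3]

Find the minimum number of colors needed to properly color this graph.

The graph has a maximum clique of size 3 (lower bound on chromatic number).
A valid 3-coloring: {0: 2, 1: 1, 2: 0, 3: 1, 4: 2, 5: 0, 6: 2}.
Chromatic number = 3.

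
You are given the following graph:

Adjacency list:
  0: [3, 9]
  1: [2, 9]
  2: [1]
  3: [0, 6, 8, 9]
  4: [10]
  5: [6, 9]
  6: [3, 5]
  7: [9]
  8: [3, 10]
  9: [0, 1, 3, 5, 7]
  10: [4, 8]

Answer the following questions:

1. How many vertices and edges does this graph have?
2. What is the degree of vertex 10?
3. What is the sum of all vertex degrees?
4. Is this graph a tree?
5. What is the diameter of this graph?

Count: 11 vertices, 12 edges.
Vertex 10 has neighbors [4, 8], degree = 2.
Handshaking lemma: 2 * 12 = 24.
A tree on 11 vertices has 10 edges. This graph has 12 edges (2 extra). Not a tree.
Diameter (longest shortest path) = 6.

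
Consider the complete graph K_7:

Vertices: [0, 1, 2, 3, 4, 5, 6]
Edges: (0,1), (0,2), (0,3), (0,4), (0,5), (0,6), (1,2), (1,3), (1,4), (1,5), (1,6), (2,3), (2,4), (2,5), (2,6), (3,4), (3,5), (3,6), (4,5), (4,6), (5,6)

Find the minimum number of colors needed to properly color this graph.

In K_7, every vertex is adjacent to every other vertex.
Each vertex needs a unique color.
Chromatic number = 7.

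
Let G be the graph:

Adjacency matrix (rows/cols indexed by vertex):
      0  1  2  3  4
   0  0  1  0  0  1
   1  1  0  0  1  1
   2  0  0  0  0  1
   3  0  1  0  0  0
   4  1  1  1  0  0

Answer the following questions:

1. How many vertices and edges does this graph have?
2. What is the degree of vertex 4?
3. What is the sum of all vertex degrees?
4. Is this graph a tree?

Count: 5 vertices, 5 edges.
Vertex 4 has neighbors [0, 1, 2], degree = 3.
Handshaking lemma: 2 * 5 = 10.
A tree on 5 vertices has 4 edges. This graph has 5 edges (1 extra). Not a tree.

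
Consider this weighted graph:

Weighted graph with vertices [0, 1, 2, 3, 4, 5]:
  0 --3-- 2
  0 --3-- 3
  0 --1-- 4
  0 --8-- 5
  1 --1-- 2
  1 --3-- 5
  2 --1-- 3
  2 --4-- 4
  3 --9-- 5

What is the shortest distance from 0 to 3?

Using Dijkstra's algorithm from vertex 0:
Shortest path: 0 -> 3
Total weight: 3 = 3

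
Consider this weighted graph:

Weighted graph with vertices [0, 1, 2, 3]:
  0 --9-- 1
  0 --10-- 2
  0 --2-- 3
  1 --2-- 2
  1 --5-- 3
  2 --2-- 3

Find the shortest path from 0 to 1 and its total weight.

Using Dijkstra's algorithm from vertex 0:
Shortest path: 0 -> 3 -> 2 -> 1
Total weight: 2 + 2 + 2 = 6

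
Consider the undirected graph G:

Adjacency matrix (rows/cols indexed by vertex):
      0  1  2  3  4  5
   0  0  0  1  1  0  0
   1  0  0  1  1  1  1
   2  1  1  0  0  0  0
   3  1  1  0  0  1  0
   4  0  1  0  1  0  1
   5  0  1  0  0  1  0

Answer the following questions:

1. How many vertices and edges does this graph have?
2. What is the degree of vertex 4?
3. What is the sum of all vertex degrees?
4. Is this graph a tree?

Count: 6 vertices, 8 edges.
Vertex 4 has neighbors [1, 3, 5], degree = 3.
Handshaking lemma: 2 * 8 = 16.
A tree on 6 vertices has 5 edges. This graph has 8 edges (3 extra). Not a tree.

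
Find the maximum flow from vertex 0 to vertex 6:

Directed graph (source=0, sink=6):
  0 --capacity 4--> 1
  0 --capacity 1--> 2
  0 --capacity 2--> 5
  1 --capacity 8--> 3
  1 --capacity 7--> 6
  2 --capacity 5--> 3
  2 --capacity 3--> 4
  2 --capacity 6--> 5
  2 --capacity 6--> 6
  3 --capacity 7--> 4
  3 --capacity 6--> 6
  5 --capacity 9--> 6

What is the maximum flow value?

Computing max flow:
  Flow on (0->1): 4/4
  Flow on (0->2): 1/1
  Flow on (0->5): 2/2
  Flow on (1->6): 4/7
  Flow on (2->6): 1/6
  Flow on (5->6): 2/9
Maximum flow = 7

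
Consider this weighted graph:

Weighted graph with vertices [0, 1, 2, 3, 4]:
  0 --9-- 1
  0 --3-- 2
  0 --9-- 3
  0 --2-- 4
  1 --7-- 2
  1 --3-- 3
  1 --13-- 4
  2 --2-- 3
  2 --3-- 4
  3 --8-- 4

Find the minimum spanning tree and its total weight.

Applying Kruskal's algorithm (sort edges by weight, add if no cycle):
  Add (0,4) w=2
  Add (2,3) w=2
  Add (0,2) w=3
  Add (1,3) w=3
  Skip (2,4) w=3 (creates cycle)
  Skip (1,2) w=7 (creates cycle)
  Skip (3,4) w=8 (creates cycle)
  Skip (0,3) w=9 (creates cycle)
  Skip (0,1) w=9 (creates cycle)
  Skip (1,4) w=13 (creates cycle)
MST weight = 10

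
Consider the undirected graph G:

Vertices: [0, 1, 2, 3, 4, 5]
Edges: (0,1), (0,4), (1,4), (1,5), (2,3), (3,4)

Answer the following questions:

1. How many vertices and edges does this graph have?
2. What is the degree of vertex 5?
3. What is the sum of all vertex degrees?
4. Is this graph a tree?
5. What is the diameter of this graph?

Count: 6 vertices, 6 edges.
Vertex 5 has neighbors [1], degree = 1.
Handshaking lemma: 2 * 6 = 12.
A tree on 6 vertices has 5 edges. This graph has 6 edges (1 extra). Not a tree.
Diameter (longest shortest path) = 4.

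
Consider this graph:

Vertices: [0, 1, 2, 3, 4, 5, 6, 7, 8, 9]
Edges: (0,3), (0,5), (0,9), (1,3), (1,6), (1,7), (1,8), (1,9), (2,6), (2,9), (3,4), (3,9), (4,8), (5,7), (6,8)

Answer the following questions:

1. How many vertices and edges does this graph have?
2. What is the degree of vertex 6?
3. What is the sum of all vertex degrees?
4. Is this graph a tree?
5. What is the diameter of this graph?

Count: 10 vertices, 15 edges.
Vertex 6 has neighbors [1, 2, 8], degree = 3.
Handshaking lemma: 2 * 15 = 30.
A tree on 10 vertices has 9 edges. This graph has 15 edges (6 extra). Not a tree.
Diameter (longest shortest path) = 3.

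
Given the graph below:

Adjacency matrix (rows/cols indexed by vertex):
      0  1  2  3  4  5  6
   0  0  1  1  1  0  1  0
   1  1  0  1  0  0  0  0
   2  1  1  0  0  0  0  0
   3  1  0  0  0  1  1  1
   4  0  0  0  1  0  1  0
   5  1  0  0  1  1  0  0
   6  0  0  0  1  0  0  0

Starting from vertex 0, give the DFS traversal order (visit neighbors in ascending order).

DFS from vertex 0 (neighbors processed in ascending order):
Visit order: 0, 1, 2, 3, 4, 5, 6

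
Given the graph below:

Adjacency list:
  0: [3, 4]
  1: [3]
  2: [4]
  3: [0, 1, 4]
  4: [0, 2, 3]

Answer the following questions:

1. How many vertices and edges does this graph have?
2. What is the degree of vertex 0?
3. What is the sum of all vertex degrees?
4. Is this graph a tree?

Count: 5 vertices, 5 edges.
Vertex 0 has neighbors [3, 4], degree = 2.
Handshaking lemma: 2 * 5 = 10.
A tree on 5 vertices has 4 edges. This graph has 5 edges (1 extra). Not a tree.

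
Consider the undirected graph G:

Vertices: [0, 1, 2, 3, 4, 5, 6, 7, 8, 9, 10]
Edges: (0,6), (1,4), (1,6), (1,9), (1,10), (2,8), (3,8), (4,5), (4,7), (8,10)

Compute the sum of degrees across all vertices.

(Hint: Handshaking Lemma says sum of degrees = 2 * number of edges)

Count edges: 10 edges.
By Handshaking Lemma: sum of degrees = 2 * 10 = 20.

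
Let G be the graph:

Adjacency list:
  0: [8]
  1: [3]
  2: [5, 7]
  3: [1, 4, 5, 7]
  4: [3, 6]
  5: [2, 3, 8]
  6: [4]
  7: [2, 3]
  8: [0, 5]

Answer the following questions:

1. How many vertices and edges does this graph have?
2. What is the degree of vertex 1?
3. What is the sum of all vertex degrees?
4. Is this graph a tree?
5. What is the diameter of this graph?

Count: 9 vertices, 9 edges.
Vertex 1 has neighbors [3], degree = 1.
Handshaking lemma: 2 * 9 = 18.
A tree on 9 vertices has 8 edges. This graph has 9 edges (1 extra). Not a tree.
Diameter (longest shortest path) = 5.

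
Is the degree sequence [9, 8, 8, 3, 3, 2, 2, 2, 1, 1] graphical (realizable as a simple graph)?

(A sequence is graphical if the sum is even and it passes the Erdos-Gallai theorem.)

Sum of degrees = 39. Sum is odd, so the sequence is NOT graphical.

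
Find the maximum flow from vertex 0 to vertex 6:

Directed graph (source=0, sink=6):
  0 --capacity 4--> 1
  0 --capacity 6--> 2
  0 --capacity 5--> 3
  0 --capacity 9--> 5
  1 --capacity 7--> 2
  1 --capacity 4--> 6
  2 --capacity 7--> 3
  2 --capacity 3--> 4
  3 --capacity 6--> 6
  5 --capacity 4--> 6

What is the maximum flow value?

Computing max flow:
  Flow on (0->1): 4/4
  Flow on (0->2): 6/6
  Flow on (0->5): 4/9
  Flow on (1->6): 4/4
  Flow on (2->3): 6/7
  Flow on (3->6): 6/6
  Flow on (5->6): 4/4
Maximum flow = 14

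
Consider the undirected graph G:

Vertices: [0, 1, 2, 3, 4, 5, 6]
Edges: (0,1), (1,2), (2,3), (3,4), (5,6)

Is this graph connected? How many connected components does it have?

Checking connectivity: the graph has 2 connected component(s).
Components: [[0, 1, 2, 3, 4], [5, 6]]. The graph is NOT connected.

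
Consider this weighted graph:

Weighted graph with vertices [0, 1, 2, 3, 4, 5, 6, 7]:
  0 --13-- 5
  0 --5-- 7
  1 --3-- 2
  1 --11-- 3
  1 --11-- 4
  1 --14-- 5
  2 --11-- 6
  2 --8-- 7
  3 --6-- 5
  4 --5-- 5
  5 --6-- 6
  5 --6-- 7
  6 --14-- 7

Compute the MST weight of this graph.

Applying Kruskal's algorithm (sort edges by weight, add if no cycle):
  Add (1,2) w=3
  Add (0,7) w=5
  Add (4,5) w=5
  Add (3,5) w=6
  Add (5,7) w=6
  Add (5,6) w=6
  Add (2,7) w=8
  Skip (1,3) w=11 (creates cycle)
  Skip (1,4) w=11 (creates cycle)
  Skip (2,6) w=11 (creates cycle)
  Skip (0,5) w=13 (creates cycle)
  Skip (1,5) w=14 (creates cycle)
  Skip (6,7) w=14 (creates cycle)
MST weight = 39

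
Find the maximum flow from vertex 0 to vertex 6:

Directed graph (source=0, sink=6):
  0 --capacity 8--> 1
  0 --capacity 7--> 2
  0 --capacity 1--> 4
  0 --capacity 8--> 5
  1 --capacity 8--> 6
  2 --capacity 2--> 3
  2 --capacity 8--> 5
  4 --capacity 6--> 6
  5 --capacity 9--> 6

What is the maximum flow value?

Computing max flow:
  Flow on (0->1): 8/8
  Flow on (0->2): 7/7
  Flow on (0->4): 1/1
  Flow on (0->5): 2/8
  Flow on (1->6): 8/8
  Flow on (2->5): 7/8
  Flow on (4->6): 1/6
  Flow on (5->6): 9/9
Maximum flow = 18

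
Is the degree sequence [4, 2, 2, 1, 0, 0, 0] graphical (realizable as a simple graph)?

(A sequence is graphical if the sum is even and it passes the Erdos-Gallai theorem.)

Sum of degrees = 9. Sum is odd, so the sequence is NOT graphical.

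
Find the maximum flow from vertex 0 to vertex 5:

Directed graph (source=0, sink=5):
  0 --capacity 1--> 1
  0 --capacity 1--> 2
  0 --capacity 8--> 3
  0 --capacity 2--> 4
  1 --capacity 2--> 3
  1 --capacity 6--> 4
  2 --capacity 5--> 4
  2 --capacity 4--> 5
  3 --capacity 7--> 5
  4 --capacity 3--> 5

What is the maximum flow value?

Computing max flow:
  Flow on (0->1): 1/1
  Flow on (0->2): 1/1
  Flow on (0->3): 7/8
  Flow on (0->4): 2/2
  Flow on (1->4): 1/6
  Flow on (2->5): 1/4
  Flow on (3->5): 7/7
  Flow on (4->5): 3/3
Maximum flow = 11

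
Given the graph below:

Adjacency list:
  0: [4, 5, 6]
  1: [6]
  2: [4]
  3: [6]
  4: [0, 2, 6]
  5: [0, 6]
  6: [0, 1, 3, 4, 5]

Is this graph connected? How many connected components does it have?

Checking connectivity: the graph has 1 connected component(s).
All vertices are reachable from each other. The graph IS connected.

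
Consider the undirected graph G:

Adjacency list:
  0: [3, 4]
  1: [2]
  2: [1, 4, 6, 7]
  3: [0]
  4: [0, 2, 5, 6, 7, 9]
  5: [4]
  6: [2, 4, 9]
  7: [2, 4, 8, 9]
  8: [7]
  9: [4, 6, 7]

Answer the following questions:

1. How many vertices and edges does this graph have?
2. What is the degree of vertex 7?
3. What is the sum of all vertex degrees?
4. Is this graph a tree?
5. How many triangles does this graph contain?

Count: 10 vertices, 13 edges.
Vertex 7 has neighbors [2, 4, 8, 9], degree = 4.
Handshaking lemma: 2 * 13 = 26.
A tree on 10 vertices has 9 edges. This graph has 13 edges (4 extra). Not a tree.
Number of triangles = 4.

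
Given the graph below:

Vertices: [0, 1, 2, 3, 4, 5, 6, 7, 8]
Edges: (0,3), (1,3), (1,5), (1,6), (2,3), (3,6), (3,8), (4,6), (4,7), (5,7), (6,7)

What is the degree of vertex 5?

Vertex 5 has neighbors [1, 7], so deg(5) = 2.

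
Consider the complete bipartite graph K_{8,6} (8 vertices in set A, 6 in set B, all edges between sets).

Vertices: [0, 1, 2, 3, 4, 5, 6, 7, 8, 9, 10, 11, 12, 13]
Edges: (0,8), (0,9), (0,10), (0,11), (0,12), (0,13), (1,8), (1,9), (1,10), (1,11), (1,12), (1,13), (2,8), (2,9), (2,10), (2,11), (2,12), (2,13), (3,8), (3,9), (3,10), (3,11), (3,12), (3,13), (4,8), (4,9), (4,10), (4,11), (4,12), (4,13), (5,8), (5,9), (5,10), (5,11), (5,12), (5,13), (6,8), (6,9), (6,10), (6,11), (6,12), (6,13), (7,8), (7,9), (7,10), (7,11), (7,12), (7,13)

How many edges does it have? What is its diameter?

K_{8,6} has 8 * 6 = 48 edges.
Any vertex reaches any opposite-side vertex in 1 step; same-side vertices reach in 2 steps via any opposite-side vertex.
Diameter = 2.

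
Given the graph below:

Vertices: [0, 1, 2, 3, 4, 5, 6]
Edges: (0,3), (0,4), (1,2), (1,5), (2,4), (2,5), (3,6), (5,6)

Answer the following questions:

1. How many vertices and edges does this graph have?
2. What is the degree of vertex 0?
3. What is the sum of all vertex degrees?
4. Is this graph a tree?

Count: 7 vertices, 8 edges.
Vertex 0 has neighbors [3, 4], degree = 2.
Handshaking lemma: 2 * 8 = 16.
A tree on 7 vertices has 6 edges. This graph has 8 edges (2 extra). Not a tree.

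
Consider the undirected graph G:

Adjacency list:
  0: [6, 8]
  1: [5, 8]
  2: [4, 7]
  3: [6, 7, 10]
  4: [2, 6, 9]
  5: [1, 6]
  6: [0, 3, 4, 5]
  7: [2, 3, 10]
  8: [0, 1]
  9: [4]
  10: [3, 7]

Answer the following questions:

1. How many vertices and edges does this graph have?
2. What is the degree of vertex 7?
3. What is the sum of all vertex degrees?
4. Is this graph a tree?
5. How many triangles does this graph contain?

Count: 11 vertices, 13 edges.
Vertex 7 has neighbors [2, 3, 10], degree = 3.
Handshaking lemma: 2 * 13 = 26.
A tree on 11 vertices has 10 edges. This graph has 13 edges (3 extra). Not a tree.
Number of triangles = 1.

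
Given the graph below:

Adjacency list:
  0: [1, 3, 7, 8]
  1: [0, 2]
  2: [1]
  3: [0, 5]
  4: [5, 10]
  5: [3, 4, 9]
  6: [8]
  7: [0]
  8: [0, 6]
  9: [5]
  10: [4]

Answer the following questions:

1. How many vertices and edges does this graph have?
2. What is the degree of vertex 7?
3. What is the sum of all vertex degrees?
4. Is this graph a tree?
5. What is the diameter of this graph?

Count: 11 vertices, 10 edges.
Vertex 7 has neighbors [0], degree = 1.
Handshaking lemma: 2 * 10 = 20.
A graph is a tree iff it is connected and has exactly n-1 edges. This graph is connected (all 11 vertices in one component) and has 11-1 = 10 edges. It is a tree.
Diameter (longest shortest path) = 6.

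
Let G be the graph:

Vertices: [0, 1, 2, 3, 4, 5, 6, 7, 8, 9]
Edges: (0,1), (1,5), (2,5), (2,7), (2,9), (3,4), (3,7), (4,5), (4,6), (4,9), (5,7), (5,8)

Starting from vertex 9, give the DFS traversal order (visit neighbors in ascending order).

DFS from vertex 9 (neighbors processed in ascending order):
Visit order: 9, 2, 5, 1, 0, 4, 3, 7, 6, 8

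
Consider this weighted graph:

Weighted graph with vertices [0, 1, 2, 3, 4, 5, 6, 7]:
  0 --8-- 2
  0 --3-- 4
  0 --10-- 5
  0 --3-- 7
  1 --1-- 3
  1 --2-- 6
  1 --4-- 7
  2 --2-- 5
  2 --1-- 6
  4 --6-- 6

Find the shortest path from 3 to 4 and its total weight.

Using Dijkstra's algorithm from vertex 3:
Shortest path: 3 -> 1 -> 6 -> 4
Total weight: 1 + 2 + 6 = 9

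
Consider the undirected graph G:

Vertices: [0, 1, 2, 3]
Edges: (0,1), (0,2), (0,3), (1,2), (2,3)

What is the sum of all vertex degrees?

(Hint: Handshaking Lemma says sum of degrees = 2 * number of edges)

Count edges: 5 edges.
By Handshaking Lemma: sum of degrees = 2 * 5 = 10.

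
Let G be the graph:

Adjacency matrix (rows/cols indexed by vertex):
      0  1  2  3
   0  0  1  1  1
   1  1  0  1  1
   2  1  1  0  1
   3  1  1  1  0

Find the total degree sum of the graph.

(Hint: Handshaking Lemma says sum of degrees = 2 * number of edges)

Count edges: 6 edges.
By Handshaking Lemma: sum of degrees = 2 * 6 = 12.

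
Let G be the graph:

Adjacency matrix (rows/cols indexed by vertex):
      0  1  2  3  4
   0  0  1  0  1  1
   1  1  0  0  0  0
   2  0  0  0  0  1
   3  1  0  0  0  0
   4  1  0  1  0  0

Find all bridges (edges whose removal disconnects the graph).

A bridge is an edge whose removal increases the number of connected components.
Bridges found: (0,1), (0,3), (0,4), (2,4)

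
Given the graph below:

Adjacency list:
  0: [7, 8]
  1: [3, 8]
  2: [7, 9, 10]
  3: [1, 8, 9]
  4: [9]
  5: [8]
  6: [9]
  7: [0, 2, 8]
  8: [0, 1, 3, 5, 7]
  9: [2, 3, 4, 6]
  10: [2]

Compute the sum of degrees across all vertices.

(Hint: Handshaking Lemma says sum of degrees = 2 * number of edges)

Count edges: 13 edges.
By Handshaking Lemma: sum of degrees = 2 * 13 = 26.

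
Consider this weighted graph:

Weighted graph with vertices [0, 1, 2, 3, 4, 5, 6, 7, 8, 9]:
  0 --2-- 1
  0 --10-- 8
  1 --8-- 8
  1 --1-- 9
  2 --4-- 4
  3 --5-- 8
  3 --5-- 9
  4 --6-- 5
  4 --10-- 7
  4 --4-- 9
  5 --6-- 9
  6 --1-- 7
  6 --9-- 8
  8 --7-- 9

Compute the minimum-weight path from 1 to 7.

Using Dijkstra's algorithm from vertex 1:
Shortest path: 1 -> 9 -> 4 -> 7
Total weight: 1 + 4 + 10 = 15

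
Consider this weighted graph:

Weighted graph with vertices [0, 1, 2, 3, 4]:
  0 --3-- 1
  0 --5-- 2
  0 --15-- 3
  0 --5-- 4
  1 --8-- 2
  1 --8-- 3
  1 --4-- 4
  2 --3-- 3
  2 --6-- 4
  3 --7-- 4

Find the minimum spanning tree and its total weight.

Applying Kruskal's algorithm (sort edges by weight, add if no cycle):
  Add (0,1) w=3
  Add (2,3) w=3
  Add (1,4) w=4
  Add (0,2) w=5
  Skip (0,4) w=5 (creates cycle)
  Skip (2,4) w=6 (creates cycle)
  Skip (3,4) w=7 (creates cycle)
  Skip (1,3) w=8 (creates cycle)
  Skip (1,2) w=8 (creates cycle)
  Skip (0,3) w=15 (creates cycle)
MST weight = 15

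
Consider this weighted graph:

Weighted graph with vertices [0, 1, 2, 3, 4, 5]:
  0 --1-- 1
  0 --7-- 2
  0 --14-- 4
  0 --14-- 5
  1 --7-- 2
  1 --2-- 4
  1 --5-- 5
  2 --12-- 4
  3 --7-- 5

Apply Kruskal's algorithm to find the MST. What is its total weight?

Applying Kruskal's algorithm (sort edges by weight, add if no cycle):
  Add (0,1) w=1
  Add (1,4) w=2
  Add (1,5) w=5
  Add (0,2) w=7
  Skip (1,2) w=7 (creates cycle)
  Add (3,5) w=7
  Skip (2,4) w=12 (creates cycle)
  Skip (0,5) w=14 (creates cycle)
  Skip (0,4) w=14 (creates cycle)
MST weight = 22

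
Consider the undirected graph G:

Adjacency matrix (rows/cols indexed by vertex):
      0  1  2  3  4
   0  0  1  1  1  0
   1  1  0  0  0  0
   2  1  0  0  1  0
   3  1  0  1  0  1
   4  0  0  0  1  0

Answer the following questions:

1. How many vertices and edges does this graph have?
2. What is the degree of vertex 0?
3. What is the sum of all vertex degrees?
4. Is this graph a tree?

Count: 5 vertices, 5 edges.
Vertex 0 has neighbors [1, 2, 3], degree = 3.
Handshaking lemma: 2 * 5 = 10.
A tree on 5 vertices has 4 edges. This graph has 5 edges (1 extra). Not a tree.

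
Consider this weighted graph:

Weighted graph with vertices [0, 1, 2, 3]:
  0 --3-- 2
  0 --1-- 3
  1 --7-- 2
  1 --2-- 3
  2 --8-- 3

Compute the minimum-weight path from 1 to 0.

Using Dijkstra's algorithm from vertex 1:
Shortest path: 1 -> 3 -> 0
Total weight: 2 + 1 = 3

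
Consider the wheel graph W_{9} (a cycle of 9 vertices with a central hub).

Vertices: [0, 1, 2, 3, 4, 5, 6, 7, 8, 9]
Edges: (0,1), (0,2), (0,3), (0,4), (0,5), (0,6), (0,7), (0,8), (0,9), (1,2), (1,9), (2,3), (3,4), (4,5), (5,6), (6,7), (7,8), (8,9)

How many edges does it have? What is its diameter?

Wheel graph W_{9}: 9 cycle edges + 9 spoke edges = 18 edges.
The hub is distance 1 from all cycle vertices. Max distance between cycle vertices through hub is 2.
Diameter = 2.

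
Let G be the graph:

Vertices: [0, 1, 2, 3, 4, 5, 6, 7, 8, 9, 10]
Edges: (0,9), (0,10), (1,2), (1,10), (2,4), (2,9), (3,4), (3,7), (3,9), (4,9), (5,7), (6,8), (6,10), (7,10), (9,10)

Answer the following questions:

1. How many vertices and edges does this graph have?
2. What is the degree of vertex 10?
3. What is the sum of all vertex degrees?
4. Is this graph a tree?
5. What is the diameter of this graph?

Count: 11 vertices, 15 edges.
Vertex 10 has neighbors [0, 1, 6, 7, 9], degree = 5.
Handshaking lemma: 2 * 15 = 30.
A tree on 11 vertices has 10 edges. This graph has 15 edges (5 extra). Not a tree.
Diameter (longest shortest path) = 4.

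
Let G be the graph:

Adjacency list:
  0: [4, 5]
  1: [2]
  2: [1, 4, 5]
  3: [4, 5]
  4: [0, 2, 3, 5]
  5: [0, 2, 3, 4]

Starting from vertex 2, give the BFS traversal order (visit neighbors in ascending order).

BFS from vertex 2 (neighbors processed in ascending order):
Visit order: 2, 1, 4, 5, 0, 3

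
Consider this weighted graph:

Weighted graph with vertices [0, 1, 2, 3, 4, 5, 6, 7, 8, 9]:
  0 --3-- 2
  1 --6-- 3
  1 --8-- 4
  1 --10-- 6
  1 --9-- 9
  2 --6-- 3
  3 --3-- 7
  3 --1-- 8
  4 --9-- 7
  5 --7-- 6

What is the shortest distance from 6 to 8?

Using Dijkstra's algorithm from vertex 6:
Shortest path: 6 -> 1 -> 3 -> 8
Total weight: 10 + 6 + 1 = 17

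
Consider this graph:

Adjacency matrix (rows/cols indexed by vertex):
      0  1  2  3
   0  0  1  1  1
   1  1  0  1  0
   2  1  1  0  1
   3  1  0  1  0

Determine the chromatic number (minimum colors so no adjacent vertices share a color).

The graph has a maximum clique of size 3 (lower bound on chromatic number).
A valid 3-coloring: {0: 0, 1: 2, 2: 1, 3: 2}.
Chromatic number = 3.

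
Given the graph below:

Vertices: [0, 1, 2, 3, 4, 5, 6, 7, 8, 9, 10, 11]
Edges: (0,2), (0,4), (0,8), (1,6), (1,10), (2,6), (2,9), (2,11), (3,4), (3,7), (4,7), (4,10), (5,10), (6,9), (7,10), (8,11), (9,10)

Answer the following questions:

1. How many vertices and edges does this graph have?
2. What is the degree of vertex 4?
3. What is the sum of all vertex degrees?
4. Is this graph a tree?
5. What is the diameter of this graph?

Count: 12 vertices, 17 edges.
Vertex 4 has neighbors [0, 3, 7, 10], degree = 4.
Handshaking lemma: 2 * 17 = 34.
A tree on 12 vertices has 11 edges. This graph has 17 edges (6 extra). Not a tree.
Diameter (longest shortest path) = 4.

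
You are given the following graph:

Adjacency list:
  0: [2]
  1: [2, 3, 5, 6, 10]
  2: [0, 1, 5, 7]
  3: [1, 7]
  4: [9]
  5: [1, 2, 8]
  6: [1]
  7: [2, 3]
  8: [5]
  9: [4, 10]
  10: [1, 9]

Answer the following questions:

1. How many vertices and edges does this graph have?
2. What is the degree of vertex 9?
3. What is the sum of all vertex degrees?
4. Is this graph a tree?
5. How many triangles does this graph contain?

Count: 11 vertices, 12 edges.
Vertex 9 has neighbors [4, 10], degree = 2.
Handshaking lemma: 2 * 12 = 24.
A tree on 11 vertices has 10 edges. This graph has 12 edges (2 extra). Not a tree.
Number of triangles = 1.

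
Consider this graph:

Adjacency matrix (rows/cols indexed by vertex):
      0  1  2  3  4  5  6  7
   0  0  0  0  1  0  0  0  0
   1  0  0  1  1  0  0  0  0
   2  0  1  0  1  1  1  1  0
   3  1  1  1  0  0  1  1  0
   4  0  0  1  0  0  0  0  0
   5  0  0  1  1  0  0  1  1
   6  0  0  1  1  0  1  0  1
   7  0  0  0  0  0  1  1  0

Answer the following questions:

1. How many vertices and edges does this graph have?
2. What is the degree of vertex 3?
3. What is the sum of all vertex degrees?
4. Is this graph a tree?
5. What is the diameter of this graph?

Count: 8 vertices, 12 edges.
Vertex 3 has neighbors [0, 1, 2, 5, 6], degree = 5.
Handshaking lemma: 2 * 12 = 24.
A tree on 8 vertices has 7 edges. This graph has 12 edges (5 extra). Not a tree.
Diameter (longest shortest path) = 3.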